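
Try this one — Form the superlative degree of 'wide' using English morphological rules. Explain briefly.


Apply superlative formation (ends in e: add -st): 'wide' -> 'widest'.

widest


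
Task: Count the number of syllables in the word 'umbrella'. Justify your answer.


Break 'umbrella' into syllables: um-brel-la -> um | brel | la = 3 syllables

3 syllables


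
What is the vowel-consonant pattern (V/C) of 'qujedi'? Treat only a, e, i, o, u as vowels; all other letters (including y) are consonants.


Letter mapping: q = C, u = V, j = C, e = V, d = C, i = V.

CVCVCV


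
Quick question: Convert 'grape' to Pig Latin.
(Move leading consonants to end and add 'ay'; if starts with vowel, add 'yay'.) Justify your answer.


'grape': move consonant cluster 'gr' to end and add 'ay': 'apegray'.

apegray


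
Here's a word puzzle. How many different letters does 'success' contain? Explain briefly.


Unique letters in 'success': {c, e, s, u} = 4 distinct letters.

4


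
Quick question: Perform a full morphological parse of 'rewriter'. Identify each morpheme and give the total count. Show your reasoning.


Step 1: Identify prefix: 're' (meaning: again)
Step 2: Identify root: 'write'
Step 3: Identify suffix(es): 'er'
Decomposition: re- (prefix: again) + write (root) + -er (suffix: one who)
Total morphemes: 3

3 morphemes (re- (prefix: again) + write (root) + -er (suffix: one who))


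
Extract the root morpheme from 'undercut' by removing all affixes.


Remove prefix 'under' from 'undercut' to get root 'cut'.

cut


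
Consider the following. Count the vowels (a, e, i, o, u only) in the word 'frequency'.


Vowels in 'frequency': e, u, e = 3 vowels.

3


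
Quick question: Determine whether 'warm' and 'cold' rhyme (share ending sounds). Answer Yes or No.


Rime (stressed vowel + following sounds) of 'warm': -arm = /ɔːrm/
Rime of 'cold': -old = /oʊld/
/ɔːrm/ and /oʊld/ are different ending sounds, so the words do not rhyme.

No


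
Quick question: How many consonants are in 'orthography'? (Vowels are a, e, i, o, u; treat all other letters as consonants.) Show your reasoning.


Consonants in 'orthography': r, t, h, g, r, p, h, y = 8 consonants.

8


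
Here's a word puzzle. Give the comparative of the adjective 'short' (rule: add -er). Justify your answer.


Apply comparative formation (add -er): 'short' -> 'shorter'.

shorter


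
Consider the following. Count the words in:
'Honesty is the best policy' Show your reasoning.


Split into words: Honesty | is | the | best | policy = 5 words.

5


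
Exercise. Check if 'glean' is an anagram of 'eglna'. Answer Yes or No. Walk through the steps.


Sorted letters of 'glean': 'aegln'
Sorted letters of 'eglna': 'aegln'
They match.

Yes


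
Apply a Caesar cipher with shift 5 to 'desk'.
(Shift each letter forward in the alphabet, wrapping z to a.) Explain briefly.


Shift each letter by 5: d -> i, e -> j, s -> x, k -> p. Result: 'ijxp'.

ijxp


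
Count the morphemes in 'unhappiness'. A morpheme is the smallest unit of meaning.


Decomposition: un- (prefix) + happy (root) + -ness (suffix) = 3 morpheme(s)

3 morphemes


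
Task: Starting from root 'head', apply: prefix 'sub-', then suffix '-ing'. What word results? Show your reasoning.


Step 1: Add prefix 'sub-' to 'head' = 'subhead'
Step 2: Add suffix '-ing' to 'subhead' = 'subheading'

subheading


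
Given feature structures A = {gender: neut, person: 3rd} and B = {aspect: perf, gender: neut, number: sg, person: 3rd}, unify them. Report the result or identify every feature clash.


Compare features:
aspect: A=_ vs B=perf -> unified: perf
gender: A=neut vs B=neut -> unified: neut
number: A=_ vs B=sg -> unified: sg
person: A=3rd vs B=3rd -> unified: 3rd
No clashes found.

Unified: {aspect: perf, gender: neut, number: sg, person: 3rd}


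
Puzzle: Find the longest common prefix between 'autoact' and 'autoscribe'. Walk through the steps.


Compare from the start: 4 characters match: 'auto'. Mismatch at position 5: 'a' vs 's'.

auto


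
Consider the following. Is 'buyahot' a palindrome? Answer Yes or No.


Forward: 'buyahot'
Reversed: 'tohayub'
They differ.

No


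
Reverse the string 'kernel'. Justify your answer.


Reverse 'kernel' character by character: 'lenrek'.

lenrek


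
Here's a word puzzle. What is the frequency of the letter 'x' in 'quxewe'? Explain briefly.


Letter 'x' in 'quxewe': found at position(s) 3 = 1 occurrence(s).

1


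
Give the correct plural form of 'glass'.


Apply rule: Add -es (sibilant/fricative ending). 'glass' becomes 'glasses'.

glasses


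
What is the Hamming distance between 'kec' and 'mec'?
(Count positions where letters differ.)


Alignment:
Position 1: 'k' vs 'm' = DIFFER
Position 2: 'e' vs 'e' = match
Position 3: 'c' vs 'c' = match
Total differences: 1

1


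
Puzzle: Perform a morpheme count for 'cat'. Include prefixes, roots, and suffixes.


Decomposition: cat (free morpheme) = 1 morpheme(s)

1 morphemes


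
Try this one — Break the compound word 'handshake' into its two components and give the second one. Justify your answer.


Split 'handshake' into 'hand' + 'shake'. The second part is 'shake'.

shake


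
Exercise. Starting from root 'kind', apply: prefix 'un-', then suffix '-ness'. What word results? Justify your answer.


Step 1: Add prefix 'un-' to 'kind' = 'unkind'
Step 2: Add suffix '-ness' to 'unkind' = 'unkindness'

unkindness


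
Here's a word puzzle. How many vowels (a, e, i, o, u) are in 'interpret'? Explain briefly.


Vowels in 'interpret': i, e, e = 3 vowels.

3


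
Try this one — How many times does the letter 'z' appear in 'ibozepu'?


Letter 'z' in 'ibozepu': found at position(s) 4 = 1 occurrence(s).

1


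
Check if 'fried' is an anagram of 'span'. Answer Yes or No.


Sorted letters of 'fried': 'defir'
Sorted letters of 'span': 'anps'
They do not match.

No


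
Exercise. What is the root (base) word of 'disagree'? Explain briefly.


Remove prefix 'dis' from 'disagree' to get root 'agree'.

agree


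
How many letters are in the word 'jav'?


Spell out 'jav' and number each letter: j(1), a(2), v(3). Total: 3 letters.

3


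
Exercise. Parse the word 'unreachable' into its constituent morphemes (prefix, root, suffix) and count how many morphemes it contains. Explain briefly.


Step 1: Identify prefix: 'un' (meaning: not/reverse)
Step 2: Identify root: 'reach'
Step 3: Identify suffix(es): 'able'
Decomposition: un- (prefix: not/reverse) + reach (root) + -able (suffix: capable of)
Total morphemes: 3

3 morphemes (un- (prefix: not/reverse) + reach (root) + -able (suffix: capable of))


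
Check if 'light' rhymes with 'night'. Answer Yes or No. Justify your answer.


Rime (stressed vowel + following sounds) of 'light': -ight = /aɪt/
Rime of 'night': -ight = /aɪt/
/aɪt/ and /aɪt/ are the same ending sound, so the words rhyme.

Yes


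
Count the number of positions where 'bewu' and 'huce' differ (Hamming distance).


Alignment:
Position 1: 'b' vs 'h' = DIFFER
Position 2: 'e' vs 'u' = DIFFER
Position 3: 'w' vs 'c' = DIFFER
Position 4: 'u' vs 'e' = DIFFER
Total differences: 4

4


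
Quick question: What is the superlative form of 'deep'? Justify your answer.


Apply superlative formation (add -est): 'deep' -> 'deepest'.

deepest


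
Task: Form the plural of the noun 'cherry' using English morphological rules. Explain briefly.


Apply rule: Change -y to -ies (consonant + y). 'cherry' becomes 'cherries'.

cherries


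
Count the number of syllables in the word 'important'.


Break 'important' into syllables: im-por-tant -> im | por | tant = 3 syllables

3 syllables


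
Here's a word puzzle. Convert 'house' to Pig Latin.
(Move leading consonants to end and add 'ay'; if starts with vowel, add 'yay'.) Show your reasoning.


'house': move consonant cluster 'h' to end and add 'ay': 'ousehay'.

ousehay


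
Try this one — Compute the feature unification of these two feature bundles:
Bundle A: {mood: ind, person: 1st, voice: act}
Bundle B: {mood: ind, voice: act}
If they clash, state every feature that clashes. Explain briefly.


Compare features:
mood: A=ind vs B=ind -> unified: ind
person: A=1st vs B=_ -> unified: 1st
voice: A=act vs B=act -> unified: act
No clashes found.

Unified: {mood: ind, person: 1st, voice: act}


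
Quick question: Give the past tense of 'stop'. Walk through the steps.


Apply rule: Double final consonant and add -ed. 'stop' becomes 'stopped'.

stopped


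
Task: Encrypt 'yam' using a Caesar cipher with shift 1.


Shift each letter by 1: y -> z, a -> b, m -> n. Result: 'zbn'.

zbn


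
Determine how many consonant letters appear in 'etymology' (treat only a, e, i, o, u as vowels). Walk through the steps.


Consonants in 'etymology': t, y, m, l, g, y = 6 consonants.

6


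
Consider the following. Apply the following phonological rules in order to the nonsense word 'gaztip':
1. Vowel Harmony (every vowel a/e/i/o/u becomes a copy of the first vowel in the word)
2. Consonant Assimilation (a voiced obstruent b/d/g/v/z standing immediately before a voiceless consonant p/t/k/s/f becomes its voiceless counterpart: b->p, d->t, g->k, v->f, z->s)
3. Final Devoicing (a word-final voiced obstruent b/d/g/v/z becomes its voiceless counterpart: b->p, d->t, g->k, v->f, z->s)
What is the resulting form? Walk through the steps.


Starting form: 'gaztip'
Rule 1: Vowel Harmony: all vowels become 'a' (matching first vowel). 'gaztip' -> 'gaztap'
Rule 2: Consonant Assimilation: voiced obstruent before voiceless consonant becomes voiceless ('zt' -> 'st'). 'gaztap' -> 'gastap'
Rule 3: Final Devoicing: final consonant 'p' is not one of the voiced obstruents b/d/g/v/z. No change.
Final form: 'gastap'

gastap


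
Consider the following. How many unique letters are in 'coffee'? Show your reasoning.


Unique letters in 'coffee': {c, e, f, o} = 4 distinct letters.

4


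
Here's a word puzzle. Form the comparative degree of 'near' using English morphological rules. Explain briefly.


Apply comparative formation (add -er): 'near' -> 'nearer'.

nearer


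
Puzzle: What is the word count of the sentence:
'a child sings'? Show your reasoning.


Split into words: a | child | sings = 3 words.

3


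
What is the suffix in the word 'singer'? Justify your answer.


The word 'singer' = 'sing' (root) + '-er' (suffix). The suffix is '-er'.

er


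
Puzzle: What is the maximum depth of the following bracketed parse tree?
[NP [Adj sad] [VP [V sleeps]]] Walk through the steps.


Count bracket nesting levels:
'[' at pos 0: depth = 1
'[' at pos 4: depth = 2
'[' at pos 14: depth = 2
'[' at pos 18: depth = 3
Maximum depth reached: 3

3


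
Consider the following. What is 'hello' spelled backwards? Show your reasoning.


Reverse 'hello' character by character: 'olleh'.

olleh


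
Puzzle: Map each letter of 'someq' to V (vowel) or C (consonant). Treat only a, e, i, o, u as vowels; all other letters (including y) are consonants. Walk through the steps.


Letter mapping: s = C, o = V, m = C, e = V, q = C.

CVCVC


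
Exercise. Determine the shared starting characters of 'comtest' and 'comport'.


Compare from the start: 3 characters match: 'com'. Mismatch at position 4: 't' vs 'p'.

com


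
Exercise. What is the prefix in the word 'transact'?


The word 'transact' = 'trans' (prefix) + 'act' (root). The prefix is 'trans'.

trans


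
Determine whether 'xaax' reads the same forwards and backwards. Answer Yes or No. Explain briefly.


Forward: 'xaax'
Reversed: 'xaax'
They are identical.

Yes


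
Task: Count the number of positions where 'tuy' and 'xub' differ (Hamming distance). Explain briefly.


Alignment:
Position 1: 't' vs 'x' = DIFFER
Position 2: 'u' vs 'u' = match
Position 3: 'y' vs 'b' = DIFFER
Total differences: 2

2


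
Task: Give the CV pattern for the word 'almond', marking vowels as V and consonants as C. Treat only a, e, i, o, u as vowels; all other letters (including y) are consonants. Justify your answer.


Letter mapping: a = V, l = C, m = C, o = V, n = C, d = C.

VCCVCC


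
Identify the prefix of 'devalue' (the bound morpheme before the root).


The word 'devalue' = 'de' (prefix) + 'value' (root). The prefix is 'de'.

de


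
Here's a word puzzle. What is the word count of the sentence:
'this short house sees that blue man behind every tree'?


Split into words: this | short | house | sees | that | blue | man | behind | every | tree = 10 words.

10


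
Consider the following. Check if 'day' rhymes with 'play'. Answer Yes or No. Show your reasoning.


Rime (stressed vowel + following sounds) of 'day': -ay = /eɪ/
Rime of 'play': -ay = /eɪ/
/eɪ/ and /eɪ/ are the same ending sound, so the words rhyme.

Yes


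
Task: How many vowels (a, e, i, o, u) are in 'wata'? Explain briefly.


Vowels in 'wata': a, a = 2 vowels.

2


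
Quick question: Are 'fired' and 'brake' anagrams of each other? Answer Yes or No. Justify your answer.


Sorted letters of 'fired': 'defir'
Sorted letters of 'brake': 'abekr'
They do not match.

No


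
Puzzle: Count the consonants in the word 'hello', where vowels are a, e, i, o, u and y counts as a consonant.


Consonants in 'hello': h, l, l = 3 consonants.

3


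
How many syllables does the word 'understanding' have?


Break 'understanding' into syllables: un-der-stand-ing -> un | der | stand | ing = 4 syllables

4 syllables


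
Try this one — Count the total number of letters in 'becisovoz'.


Spell out 'becisovoz' and number each letter: b(1), e(2), c(3), i(4), s(5), o(6), v(7), o(8), z(9). Total: 9 letters.

9


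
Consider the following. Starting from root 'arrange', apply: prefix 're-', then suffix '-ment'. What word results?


Step 1: Add prefix 're-' to 'arrange' = 'rearrange'
Step 2: Add suffix '-ment' to 'rearrange' = 'rearrangement'

rearrangement


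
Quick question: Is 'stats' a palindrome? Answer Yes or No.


Forward: 'stats'
Reversed: 'stats'
They are identical.

Yes


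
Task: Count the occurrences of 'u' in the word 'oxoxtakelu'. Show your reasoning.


Letter 'u' in 'oxoxtakelu': found at position(s) 10 = 1 occurrence(s).

1


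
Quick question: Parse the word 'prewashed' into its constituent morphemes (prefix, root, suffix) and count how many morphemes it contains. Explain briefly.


Step 1: Identify prefix: 'pre' (meaning: before)
Step 2: Identify root: 'wash'
Step 3: Identify suffix(es): 'ed'
Decomposition: pre- (prefix: before) + wash (root) + -ed (suffix: past)
Total morphemes: 3

3 morphemes (pre- (prefix: before) + wash (root) + -ed (suffix: past))


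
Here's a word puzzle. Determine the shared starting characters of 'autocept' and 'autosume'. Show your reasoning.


Compare from the start: 4 characters match: 'auto'. Mismatch at position 5: 'c' vs 's'.

auto


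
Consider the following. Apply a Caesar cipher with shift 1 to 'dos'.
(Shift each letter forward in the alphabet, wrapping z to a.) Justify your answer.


Shift each letter by 1: d -> e, o -> p, s -> t. Result: 'ept'.

ept


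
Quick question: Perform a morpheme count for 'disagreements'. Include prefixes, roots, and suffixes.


Decomposition: dis- (prefix) + agree (root) + -ment (suffix) + -s (plural) = 4 morpheme(s)

4 morphemes


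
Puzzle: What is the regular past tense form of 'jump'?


Apply rule: Add -ed. 'jump' becomes 'jumped'.

jumped


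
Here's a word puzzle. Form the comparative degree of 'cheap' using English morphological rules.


Apply comparative formation (add -er): 'cheap' -> 'cheaper'.

cheaper


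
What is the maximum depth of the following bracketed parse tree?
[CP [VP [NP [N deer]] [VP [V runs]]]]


Count bracket nesting levels:
'[' at pos 0: depth = 1
'[' at pos 4: depth = 2
'[' at pos 8: depth = 3
'[' at pos 12: depth = 4
'[' at pos 22: depth = 3
'[' at pos 26: depth = 4
Maximum depth reached: 4

4


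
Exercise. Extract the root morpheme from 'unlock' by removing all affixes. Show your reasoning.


Remove prefix 'un' from 'unlock' to get root 'lock'.

lock


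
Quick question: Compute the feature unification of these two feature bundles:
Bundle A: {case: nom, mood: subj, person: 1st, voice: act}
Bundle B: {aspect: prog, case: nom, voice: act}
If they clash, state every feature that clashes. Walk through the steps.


Compare features:
aspect: A=_ vs B=prog -> unified: prog
case: A=nom vs B=nom -> unified: nom
mood: A=subj vs B=_ -> unified: subj
person: A=1st vs B=_ -> unified: 1st
voice: A=act vs B=act -> unified: act
No clashes found.

Unified: {aspect: prog, case: nom, mood: subj, person: 1st, voice: act}


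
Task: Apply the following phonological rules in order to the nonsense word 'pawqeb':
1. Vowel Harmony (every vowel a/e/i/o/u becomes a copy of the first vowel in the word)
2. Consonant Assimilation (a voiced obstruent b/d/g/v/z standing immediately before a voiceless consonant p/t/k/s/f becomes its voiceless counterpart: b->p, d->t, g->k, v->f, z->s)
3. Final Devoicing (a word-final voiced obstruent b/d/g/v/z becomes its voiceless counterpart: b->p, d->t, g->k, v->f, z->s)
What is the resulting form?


Starting form: 'pawqeb'
Rule 1: Vowel Harmony: all vowels become 'a' (matching first vowel). 'pawqeb' -> 'pawqab'
Rule 2: Consonant Assimilation: no voiced obstruent (b/d/g/v/z) stands immediately before a voiceless consonant (p/t/k/s/f). No change.
Rule 3: Final Devoicing: word-final voiced obstruent 'b' becomes voiceless 'p'. 'pawqab' -> 'pawqap'
Final form: 'pawqap'

pawqap


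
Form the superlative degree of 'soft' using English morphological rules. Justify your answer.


Apply superlative formation (add -est): 'soft' -> 'softest'.

softest


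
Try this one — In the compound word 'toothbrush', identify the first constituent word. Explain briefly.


Split 'toothbrush' into 'tooth' + 'brush'. The first part is 'tooth'.

tooth


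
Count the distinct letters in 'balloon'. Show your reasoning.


Unique letters in 'balloon': {a, b, l, n, o} = 5 distinct letters.

5


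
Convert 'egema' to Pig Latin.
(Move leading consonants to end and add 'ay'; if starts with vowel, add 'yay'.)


'egema' starts with a vowel, so add 'yay': 'egemayay'.

egemayay


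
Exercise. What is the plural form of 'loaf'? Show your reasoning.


Apply rule: Change -f to -ves. 'loaf' becomes 'loaves'.

loaves


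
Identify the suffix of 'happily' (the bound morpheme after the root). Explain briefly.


The word 'happily' = 'happy' (root) + '-ly' (suffix). The suffix is '-ly'.

ly


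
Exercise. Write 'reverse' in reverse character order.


Reverse 'reverse' character by character: 'esrever'.

esrever


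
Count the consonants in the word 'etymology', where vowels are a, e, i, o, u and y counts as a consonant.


Consonants in 'etymology': t, y, m, l, g, y = 6 consonants.

6


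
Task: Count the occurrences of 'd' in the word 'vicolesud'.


Letter 'd' in 'vicolesud': found at position(s) 9 = 1 occurrence(s).

1


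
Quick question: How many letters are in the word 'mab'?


Spell out 'mab' and number each letter: m(1), a(2), b(3). Total: 3 letters.

3


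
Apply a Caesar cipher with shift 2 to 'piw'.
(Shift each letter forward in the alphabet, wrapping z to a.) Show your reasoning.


Shift each letter by 2: p -> r, i -> k, w -> y. Result: 'rky'.

rky


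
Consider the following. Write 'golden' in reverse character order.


Reverse 'golden' character by character: 'nedlog'.

nedlog


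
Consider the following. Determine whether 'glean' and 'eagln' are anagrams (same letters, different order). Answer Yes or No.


Sorted letters of 'glean': 'aegln'
Sorted letters of 'eagln': 'aegln'
They match.

Yes


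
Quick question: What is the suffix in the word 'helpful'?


The word 'helpful' = 'help' (root) + '-ful' (suffix). The suffix is '-ful'.

ful


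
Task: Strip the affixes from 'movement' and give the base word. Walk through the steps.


Remove suffix '-ment' from 'movement' to get root 'move'.

move


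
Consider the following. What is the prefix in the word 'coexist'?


The word 'coexist' = 'co' (prefix) + 'exist' (root). The prefix is 'co'.

co


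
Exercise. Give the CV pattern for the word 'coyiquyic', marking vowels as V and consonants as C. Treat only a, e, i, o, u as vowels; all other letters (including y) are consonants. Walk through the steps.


Letter mapping: c = C, o = V, y = C, i = V, q = C, u = V, y = C, i = V, c = C.

CVCVCVCVC


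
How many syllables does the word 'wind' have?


Break 'wind' into syllables: wind -> wind = 1 syllable

1 syllable


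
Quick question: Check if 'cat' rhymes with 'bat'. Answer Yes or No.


Rime (stressed vowel + following sounds) of 'cat': -at = /æt/
Rime of 'bat': -at = /æt/
/æt/ and /æt/ are the same ending sound, so the words rhyme.

Yes


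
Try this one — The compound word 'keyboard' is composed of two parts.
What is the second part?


Split 'keyboard' into 'key' + 'board'. The second part is 'board'.

board


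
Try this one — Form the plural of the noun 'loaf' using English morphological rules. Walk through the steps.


Apply rule: Change -f to -ves. 'loaf' becomes 'loaves'.

loaves


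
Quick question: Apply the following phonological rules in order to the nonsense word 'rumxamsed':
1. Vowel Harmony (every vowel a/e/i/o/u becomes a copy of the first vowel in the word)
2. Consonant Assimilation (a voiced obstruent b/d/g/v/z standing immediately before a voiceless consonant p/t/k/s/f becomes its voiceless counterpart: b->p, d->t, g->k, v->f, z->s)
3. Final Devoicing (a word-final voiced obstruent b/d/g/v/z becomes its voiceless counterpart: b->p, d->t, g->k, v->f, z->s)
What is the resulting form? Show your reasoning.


Starting form: 'rumxamsed'
Rule 1: Vowel Harmony: all vowels become 'u' (matching first vowel). 'rumxamsed' -> 'rumxumsud'
Rule 2: Consonant Assimilation: no voiced obstruent (b/d/g/v/z) stands immediately before a voiceless consonant (p/t/k/s/f). No change.
Rule 3: Final Devoicing: word-final voiced obstruent 'd' becomes voiceless 't'. 'rumxumsud' -> 'rumxumsut'
Final form: 'rumxumsut'

rumxumsut


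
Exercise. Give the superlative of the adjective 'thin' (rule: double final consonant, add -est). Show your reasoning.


Apply superlative formation (double final consonant, add -est): 'thin' -> 'thinnest'.

thinnest


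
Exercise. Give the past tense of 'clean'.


Apply rule: Add -ed. 'clean' becomes 'cleaned'.

cleaned


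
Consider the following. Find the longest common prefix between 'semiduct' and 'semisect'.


Compare from the start: 4 characters match: 'semi'. Mismatch at position 5: 'd' vs 's'.

semi


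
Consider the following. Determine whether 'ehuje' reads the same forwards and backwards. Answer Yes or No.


Forward: 'ehuje'
Reversed: 'ejuhe'
They differ.

No


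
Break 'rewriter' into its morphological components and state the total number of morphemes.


Step 1: Identify prefix: 're' (meaning: again)
Step 2: Identify root: 'write'
Step 3: Identify suffix(es): 'er'
Decomposition: re- (prefix: again) + write (root) + -er (suffix: one who)
Total morphemes: 3

3 morphemes (re- (prefix: again) + write (root) + -er (suffix: one who))


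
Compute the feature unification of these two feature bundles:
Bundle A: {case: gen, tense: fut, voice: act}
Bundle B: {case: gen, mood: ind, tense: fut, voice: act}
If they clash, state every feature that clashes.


Compare features:
case: A=gen vs B=gen -> unified: gen
mood: A=_ vs B=ind -> unified: ind
tense: A=fut vs B=fut -> unified: fut
voice: A=act vs B=act -> unified: act
No clashes found.

Unified: {case: gen, mood: ind, tense: fut, voice: act}


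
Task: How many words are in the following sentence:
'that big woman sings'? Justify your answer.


Split into words: that | big | woman | sings = 4 words.

4


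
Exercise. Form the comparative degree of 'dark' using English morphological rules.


Apply comparative formation (add -er): 'dark' -> 'darker'.

darker


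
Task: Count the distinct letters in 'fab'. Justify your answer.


Unique letters in 'fab': {a, b, f} = 3 distinct letters.

3


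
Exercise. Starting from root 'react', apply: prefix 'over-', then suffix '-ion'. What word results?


Step 1: Add prefix 'over-' to 'react' = 'overreact'
Step 2: Add suffix '-ion' to 'overreact' = 'overreaction'

overreaction


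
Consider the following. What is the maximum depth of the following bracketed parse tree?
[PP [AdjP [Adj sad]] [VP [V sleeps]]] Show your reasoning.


Count bracket nesting levels:
'[' at pos 0: depth = 1
'[' at pos 4: depth = 2
'[' at pos 10: depth = 3
'[' at pos 21: depth = 2
'[' at pos 25: depth = 3
Maximum depth reached: 3

3


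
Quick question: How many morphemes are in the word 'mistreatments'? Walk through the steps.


Decomposition: mis- (prefix) + treat (root) + -ment (suffix) + -s (plural) = 4 morpheme(s)

4 morphemes


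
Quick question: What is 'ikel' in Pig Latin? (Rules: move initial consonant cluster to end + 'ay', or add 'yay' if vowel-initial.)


'ikel' starts with a vowel, so add 'yay': 'ikelyay'.

ikelyay


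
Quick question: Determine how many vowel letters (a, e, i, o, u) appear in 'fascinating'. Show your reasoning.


Vowels in 'fascinating': a, i, a, i = 4 vowels.

4


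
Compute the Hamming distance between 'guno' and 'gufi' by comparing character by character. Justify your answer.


Alignment:
Position 1: 'g' vs 'g' = match
Position 2: 'u' vs 'u' = match
Position 3: 'n' vs 'f' = DIFFER
Position 4: 'o' vs 'i' = DIFFER
Total differences: 2

2


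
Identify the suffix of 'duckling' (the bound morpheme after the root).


The word 'duckling' = 'duck' (root) + '-ling' (suffix). The suffix is '-ling'.

ling


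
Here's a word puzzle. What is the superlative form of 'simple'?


Apply superlative formation (ends in e: add -st): 'simple' -> 'simplest'.

simplest


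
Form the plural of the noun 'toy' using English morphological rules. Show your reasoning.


Apply rule: Add -s. 'toy' becomes 'toys'.

toys


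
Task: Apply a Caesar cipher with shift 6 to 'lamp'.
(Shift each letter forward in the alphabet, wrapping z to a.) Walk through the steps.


Shift each letter by 6: l -> r, a -> g, m -> s, p -> v. Result: 'rgsv'.

rgsv


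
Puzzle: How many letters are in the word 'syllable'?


Spell out 'syllable' and number each letter: s(1), y(2), l(3), l(4), a(5), b(6), l(7), e(8). Total: 8 letters.

8


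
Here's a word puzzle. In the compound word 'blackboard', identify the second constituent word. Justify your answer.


Split 'blackboard' into 'black' + 'board'. The second part is 'board'.

board


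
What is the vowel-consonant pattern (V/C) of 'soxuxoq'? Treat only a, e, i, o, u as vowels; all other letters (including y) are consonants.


Letter mapping: s = C, o = V, x = C, u = V, x = C, o = V, q = C.

CVCVCVC


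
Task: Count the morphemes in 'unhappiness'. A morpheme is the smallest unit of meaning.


Decomposition: un- (prefix) + happy (root) + -ness (suffix) = 3 morpheme(s)

3 morphemes


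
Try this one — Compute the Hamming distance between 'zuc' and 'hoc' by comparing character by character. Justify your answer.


Alignment:
Position 1: 'z' vs 'h' = DIFFER
Position 2: 'u' vs 'o' = DIFFER
Position 3: 'c' vs 'c' = match
Total differences: 2

2


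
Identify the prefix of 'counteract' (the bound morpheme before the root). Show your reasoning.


The word 'counteract' = 'counter' (prefix) + 'act' (root). The prefix is 'counter'.

counter


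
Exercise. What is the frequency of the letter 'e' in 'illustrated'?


Letter 'e' in 'illustrated': found at position(s) 10 = 1 occurrence(s).

1


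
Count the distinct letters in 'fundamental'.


Unique letters in 'fundamental': {a, d, e, f, l, m, n, t, u} = 9 distinct letters.

9


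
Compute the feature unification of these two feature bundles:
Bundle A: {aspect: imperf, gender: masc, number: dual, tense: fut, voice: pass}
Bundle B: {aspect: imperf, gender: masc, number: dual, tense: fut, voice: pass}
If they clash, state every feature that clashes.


Compare features:
aspect: A=imperf vs B=imperf -> unified: imperf
gender: A=masc vs B=masc -> unified: masc
number: A=dual vs B=dual -> unified: dual
tense: A=fut vs B=fut -> unified: fut
voice: A=pass vs B=pass -> unified: pass
No clashes found.

Unified: {aspect: imperf, gender: masc, number: dual, tense: fut, voice: pass}


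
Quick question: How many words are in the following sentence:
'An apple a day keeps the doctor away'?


Split into words: An | apple | a | day | keeps | the | doctor | away = 8 words.

8


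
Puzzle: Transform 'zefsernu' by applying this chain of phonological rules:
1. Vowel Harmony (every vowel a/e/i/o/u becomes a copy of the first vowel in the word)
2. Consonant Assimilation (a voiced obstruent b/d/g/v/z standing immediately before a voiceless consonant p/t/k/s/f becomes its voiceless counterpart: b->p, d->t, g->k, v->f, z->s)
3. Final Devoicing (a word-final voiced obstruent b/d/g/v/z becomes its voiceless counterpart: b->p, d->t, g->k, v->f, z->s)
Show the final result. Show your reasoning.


Starting form: 'zefsernu'
Rule 1: Vowel Harmony: all vowels become 'e' (matching first vowel). 'zefsernu' -> 'zefserne'
Rule 2: Consonant Assimilation: no voiced obstruent (b/d/g/v/z) stands immediately before a voiceless consonant (p/t/k/s/f). No change.
Rule 3: Final Devoicing: the word ends in the vowel 'e', not a consonant. No change.
Final form: 'zefserne'

zefserne


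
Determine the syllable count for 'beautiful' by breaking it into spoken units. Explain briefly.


Break 'beautiful' into syllables: beau-ti-ful -> beau | ti | ful = 3 syllables

3 syllables


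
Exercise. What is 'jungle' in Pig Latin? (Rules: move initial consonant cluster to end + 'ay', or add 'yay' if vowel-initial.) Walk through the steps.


'jungle': move consonant cluster 'j' to end and add 'ay': 'unglejay'.

unglejay


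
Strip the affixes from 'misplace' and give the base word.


Remove prefix 'mis' from 'misplace' to get root 'place'.

place


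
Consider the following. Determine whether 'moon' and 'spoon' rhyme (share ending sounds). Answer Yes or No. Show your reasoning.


Rime (stressed vowel + following sounds) of 'moon': -oon = /uːn/
Rime of 'spoon': -oon = /uːn/
/uːn/ and /uːn/ are the same ending sound, so the words rhyme.

Yes


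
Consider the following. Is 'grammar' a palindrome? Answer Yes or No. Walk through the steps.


Forward: 'grammar'
Reversed: 'rammarg'
They differ.

No


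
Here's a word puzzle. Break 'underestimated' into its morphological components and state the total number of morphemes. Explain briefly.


Step 1: Identify prefix: 'under' (meaning: beneath/insufficient)
Step 2: Identify root: 'estimate'
Step 3: Identify suffix(es): 'ed'
Decomposition: under- (prefix: beneath/insufficient) + estimate (root) + -ed (suffix: past)
Total morphemes: 3

3 morphemes (under- (prefix: beneath/insufficient) + estimate (root) + -ed (suffix: past))


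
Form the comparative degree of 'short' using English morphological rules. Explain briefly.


Apply comparative formation (add -er): 'short' -> 'shorter'.

shorter


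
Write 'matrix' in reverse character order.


Reverse 'matrix' character by character: 'xirtam'.

xirtam


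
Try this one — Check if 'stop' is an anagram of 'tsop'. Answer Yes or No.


Sorted letters of 'stop': 'opst'
Sorted letters of 'tsop': 'opst'
They match.

Yes


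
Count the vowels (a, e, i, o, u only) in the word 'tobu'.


Vowels in 'tobu': o, u = 2 vowels.

2


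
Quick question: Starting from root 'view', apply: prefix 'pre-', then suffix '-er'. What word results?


Step 1: Add prefix 'pre-' to 'view' = 'preview'
Step 2: Add suffix '-er' to 'preview' = 'previewer'

previewer


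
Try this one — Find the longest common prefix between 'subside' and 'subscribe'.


Compare from the start: 4 characters match: 'subs'. Mismatch at position 5: 'i' vs 'c'.

subs


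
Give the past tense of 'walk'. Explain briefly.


Apply rule: Add -ed. 'walk' becomes 'walked'.

walked


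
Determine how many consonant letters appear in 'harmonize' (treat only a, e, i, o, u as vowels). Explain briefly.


Consonants in 'harmonize': h, r, m, n, z = 5 consonants.

5


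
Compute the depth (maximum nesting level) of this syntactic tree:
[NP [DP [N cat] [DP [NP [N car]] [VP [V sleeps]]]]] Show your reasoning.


Count bracket nesting levels:
'[' at pos 0: depth = 1
'[' at pos 4: depth = 2
'[' at pos 8: depth = 3
'[' at pos 16: depth = 3
'[' at pos 20: depth = 4
'[' at pos 24: depth = 5
'[' at pos 33: depth = 4
'[' at pos 37: depth = 5
Maximum depth reached: 5

5


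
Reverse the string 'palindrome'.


Reverse 'palindrome' character by character: 'emordnilap'.

emordnilap


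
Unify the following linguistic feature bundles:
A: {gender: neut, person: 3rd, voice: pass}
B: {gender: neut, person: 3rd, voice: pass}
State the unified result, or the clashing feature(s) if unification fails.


Compare features:
gender: A=neut vs B=neut -> unified: neut
person: A=3rd vs B=3rd -> unified: 3rd
voice: A=pass vs B=pass -> unified: pass
No clashes found.

Unified: {gender: neut, person: 3rd, voice: pass}


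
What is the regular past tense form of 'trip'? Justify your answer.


Apply rule: Double final consonant and add -ed. 'trip' becomes 'tripped'.

tripped


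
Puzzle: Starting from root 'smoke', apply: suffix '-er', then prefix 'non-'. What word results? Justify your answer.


Step 1: Add suffix '-er' to 'smoke' = 'smoker'
Step 2: Add prefix 'non-' to 'smoker' = 'nonsmoker'

nonsmoker


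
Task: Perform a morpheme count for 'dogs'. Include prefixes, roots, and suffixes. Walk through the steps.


Decomposition: dog (root) + -s (plural) = 2 morpheme(s)

2 morphemes


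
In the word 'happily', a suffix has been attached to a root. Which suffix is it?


The word 'happily' = 'happy' (root) + '-ly' (suffix). The suffix is '-ly'.

ly


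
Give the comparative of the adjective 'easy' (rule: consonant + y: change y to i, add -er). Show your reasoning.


Apply comparative formation (consonant + y: change y to i, add -er): 'easy' -> 'easier'.

easier


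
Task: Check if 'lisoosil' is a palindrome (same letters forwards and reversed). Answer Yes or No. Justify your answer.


Forward: 'lisoosil'
Reversed: 'lisoosil'
They are identical.

Yes


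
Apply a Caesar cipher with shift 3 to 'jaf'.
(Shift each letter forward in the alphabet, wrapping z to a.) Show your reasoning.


Shift each letter by 3: j -> m, a -> d, f -> i. Result: 'mdi'.

mdi


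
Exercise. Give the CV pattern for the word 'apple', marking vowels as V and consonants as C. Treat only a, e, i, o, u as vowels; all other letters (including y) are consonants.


Letter mapping: a = V, p = C, p = C, l = C, e = V.

VCCCV


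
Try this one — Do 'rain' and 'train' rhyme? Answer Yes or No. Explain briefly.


Rime (stressed vowel + following sounds) of 'rain': -ain = /eɪn/
Rime of 'train': -ain = /eɪn/
/eɪn/ and /eɪn/ are the same ending sound, so the words rhyme.

Yes


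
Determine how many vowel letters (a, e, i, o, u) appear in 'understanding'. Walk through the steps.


Vowels in 'understanding': u, e, a, i = 4 vowels.

4


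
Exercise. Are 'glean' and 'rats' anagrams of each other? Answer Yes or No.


Sorted letters of 'glean': 'aegln'
Sorted letters of 'rats': 'arst'
They do not match.

No


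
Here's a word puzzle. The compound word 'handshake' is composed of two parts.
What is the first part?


Split 'handshake' into 'hand' + 'shake'. The first part is 'hand'.

hand


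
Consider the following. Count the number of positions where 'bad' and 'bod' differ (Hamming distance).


Alignment:
Position 1: 'b' vs 'b' = match
Position 2: 'a' vs 'o' = DIFFER
Position 3: 'd' vs 'd' = match
Total differences: 1

1


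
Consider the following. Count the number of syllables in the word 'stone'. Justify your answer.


Break 'stone' into syllables: stone -> stone = 1 syllable

1 syllable


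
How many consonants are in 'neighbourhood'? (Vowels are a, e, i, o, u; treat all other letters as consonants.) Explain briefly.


Consonants in 'neighbourhood': n, g, h, b, r, h, d = 7 consonants.

7


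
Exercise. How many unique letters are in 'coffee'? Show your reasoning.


Unique letters in 'coffee': {c, e, f, o} = 4 distinct letters.

4


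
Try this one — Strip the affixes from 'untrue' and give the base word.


Remove prefix 'un' from 'untrue' to get root 'true'.

true


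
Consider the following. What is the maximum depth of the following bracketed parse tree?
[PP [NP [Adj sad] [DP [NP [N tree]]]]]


Count bracket nesting levels:
'[' at pos 0: depth = 1
'[' at pos 4: depth = 2
'[' at pos 8: depth = 3
'[' at pos 18: depth = 3
'[' at pos 22: depth = 4
'[' at pos 26: depth = 5
Maximum depth reached: 5

5


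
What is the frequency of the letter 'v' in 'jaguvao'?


Letter 'v' in 'jaguvao': found at position(s) 5 = 1 occurrence(s).

1


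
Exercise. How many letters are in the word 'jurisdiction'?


Spell out 'jurisdiction' and number each letter: j(1), u(2), r(3), i(4), s(5), d(6), i(7), c(8), t(9), i(10), o(11), n(12). Total: 12 letters.

12


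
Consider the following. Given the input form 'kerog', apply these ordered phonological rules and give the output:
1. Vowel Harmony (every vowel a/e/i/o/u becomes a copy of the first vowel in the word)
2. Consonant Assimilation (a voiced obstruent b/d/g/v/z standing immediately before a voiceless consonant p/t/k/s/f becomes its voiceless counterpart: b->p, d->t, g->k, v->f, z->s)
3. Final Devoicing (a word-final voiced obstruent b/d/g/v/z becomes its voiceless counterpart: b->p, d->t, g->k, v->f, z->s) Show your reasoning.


Starting form: 'kerog'
Rule 1: Vowel Harmony: all vowels become 'e' (matching first vowel). 'kerog' -> 'kereg'
Rule 2: Consonant Assimilation: no voiced obstruent (b/d/g/v/z) stands immediately before a voiceless consonant (p/t/k/s/f). No change.
Rule 3: Final Devoicing: word-final voiced obstruent 'g' becomes voiceless 'k'. 'kereg' -> 'kerek'
Final form: 'kerek'

kerek


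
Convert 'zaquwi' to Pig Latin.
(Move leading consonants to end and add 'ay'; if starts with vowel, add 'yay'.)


'zaquwi': move consonant cluster 'z' to end and add 'ay': 'aquwizay'.

aquwizay


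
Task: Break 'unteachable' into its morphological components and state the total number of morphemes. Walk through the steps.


Step 1: Identify prefix: 'un' (meaning: not/reverse)
Step 2: Identify root: 'teach'
Step 3: Identify suffix(es): 'able'
Decomposition: un- (prefix: not/reverse) + teach (root) + -able (suffix: capable of)
Total morphemes: 3

3 morphemes (un- (prefix: not/reverse) + teach (root) + -able (suffix: capable of))


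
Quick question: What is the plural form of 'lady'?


Apply rule: Change -y to -ies (consonant + y). 'lady' becomes 'ladies'.

ladies


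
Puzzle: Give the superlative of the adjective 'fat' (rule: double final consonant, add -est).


Apply superlative formation (double final consonant, add -est): 'fat' -> 'fattest'.

fattest


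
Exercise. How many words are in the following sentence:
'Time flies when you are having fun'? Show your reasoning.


Split into words: Time | flies | when | you | are | having | fun = 7 words.

7
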